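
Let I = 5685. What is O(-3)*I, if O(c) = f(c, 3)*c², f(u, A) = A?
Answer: 153495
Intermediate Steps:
O(c) = 3*c²
O(-3)*I = (3*(-3)²)*5685 = (3*9)*5685 = 27*5685 = 153495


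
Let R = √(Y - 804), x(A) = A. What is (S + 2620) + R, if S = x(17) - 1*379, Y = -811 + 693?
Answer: 2258 + I*√922 ≈ 2258.0 + 30.364*I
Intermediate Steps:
Y = -118
S = -362 (S = 17 - 1*379 = 17 - 379 = -362)
R = I*√922 (R = √(-118 - 804) = √(-922) = I*√922 ≈ 30.364*I)
(S + 2620) + R = (-362 + 2620) + I*√922 = 2258 + I*√922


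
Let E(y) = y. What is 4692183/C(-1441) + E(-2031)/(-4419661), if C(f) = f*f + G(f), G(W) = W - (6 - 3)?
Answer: 6914024203370/3056986700819 ≈ 2.2617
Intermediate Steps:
G(W) = -3 + W (G(W) = W - 1*3 = W - 3 = -3 + W)
C(f) = -3 + f + f² (C(f) = f*f + (-3 + f) = f² + (-3 + f) = -3 + f + f²)
4692183/C(-1441) + E(-2031)/(-4419661) = 4692183/(-3 - 1441 + (-1441)²) - 2031/(-4419661) = 4692183/(-3 - 1441 + 2076481) - 2031*(-1/4419661) = 4692183/2075037 + 2031/4419661 = 4692183*(1/2075037) + 2031/4419661 = 1564061/691679 + 2031/4419661 = 6914024203370/3056986700819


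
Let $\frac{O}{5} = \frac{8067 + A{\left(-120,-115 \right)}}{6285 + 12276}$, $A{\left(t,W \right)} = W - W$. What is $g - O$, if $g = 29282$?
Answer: $\frac{181154289}{6187} \approx 29280.0$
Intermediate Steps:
$A{\left(t,W \right)} = 0$
$O = \frac{13445}{6187}$ ($O = 5 \frac{8067 + 0}{6285 + 12276} = 5 \cdot \frac{8067}{18561} = 5 \cdot 8067 \cdot \frac{1}{18561} = 5 \cdot \frac{2689}{6187} = \frac{13445}{6187} \approx 2.1731$)
$g - O = 29282 - \frac{13445}{6187} = \frac{181154289}{6187}$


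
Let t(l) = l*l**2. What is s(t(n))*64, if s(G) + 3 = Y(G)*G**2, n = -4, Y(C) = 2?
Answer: 524096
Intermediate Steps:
t(l) = l**3
s(G) = -3 + 2*G**2
s(t(n))*64 = (-3 + 2*((-4)**3)**2)*64 = (-3 + 2*(-64)**2)*64 = (-3 + 2*4096)*64 = (-3 + 8192)*64 = 8189*64 = 524096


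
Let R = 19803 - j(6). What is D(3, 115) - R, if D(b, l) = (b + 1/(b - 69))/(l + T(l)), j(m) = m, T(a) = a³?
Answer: -1987328575783/100385340 ≈ -19797.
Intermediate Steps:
D(b, l) = (b + 1/(-69 + b))/(l + l³) (D(b, l) = (b + 1/(b - 69))/(l + l³) = (b + 1/(-69 + b))/(l + l³))
R = 19797 (R = 19803 - 1*6 = 19803 - 6 = 19797)
D(3, 115) - R = (1 + 3² - 69*3)/(115*(-69 + 3 - 69*115² + 3*115²)) - 1*19797 = (1 + 9 - 207)/(115*(-69 + 3 - 69*13225 + 3*13225)) - 19797 = (1/115)*(-197)/(-69 + 3 - 912525 + 39675) - 19797 = (1/115)*(-197)/(-872916) - 19797 = (1/115)*(-1/872916)*(-197) - 19797 = 197/100385340 - 19797 = -1987328575783/100385340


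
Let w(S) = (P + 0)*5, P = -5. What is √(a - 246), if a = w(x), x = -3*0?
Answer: I*√271 ≈ 16.462*I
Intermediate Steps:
x = 0
w(S) = -25 (w(S) = (-5 + 0)*5 = -5*5 = -25)
a = -25
√(a - 246) = √(-25 - 246) = √(-271) = I*√271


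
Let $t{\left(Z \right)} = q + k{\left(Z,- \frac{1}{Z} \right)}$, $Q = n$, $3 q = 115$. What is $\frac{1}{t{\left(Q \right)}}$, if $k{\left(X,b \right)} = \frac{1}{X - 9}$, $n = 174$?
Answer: $\frac{165}{6326} \approx 0.026083$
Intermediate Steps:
$q = \frac{115}{3}$ ($q = \frac{1}{3} \cdot 115 = \frac{115}{3} \approx 38.333$)
$k{\left(X,b \right)} = \frac{1}{-9 + X}$
$Q = 174$
$t{\left(Z \right)} = \frac{115}{3} + \frac{1}{-9 + Z}$
$\frac{1}{t{\left(Q \right)}} = \frac{1}{\frac{1}{3} \frac{1}{-9 + 174} \left(-1032 + 115 \cdot 174\right)} = \frac{1}{\frac{1}{3} \cdot \frac{1}{165} \left(-1032 + 20010\right)} = \frac{1}{\frac{1}{3} \cdot \frac{1}{165} \cdot 18978} = \frac{1}{\frac{6326}{165}} = \frac{165}{6326}$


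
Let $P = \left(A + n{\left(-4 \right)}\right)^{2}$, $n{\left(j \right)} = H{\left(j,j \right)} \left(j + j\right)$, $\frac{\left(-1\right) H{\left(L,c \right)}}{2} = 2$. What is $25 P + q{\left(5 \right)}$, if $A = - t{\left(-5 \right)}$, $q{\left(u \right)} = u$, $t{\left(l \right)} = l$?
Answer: $34230$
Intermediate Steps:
$H{\left(L,c \right)} = -4$ ($H{\left(L,c \right)} = \left(-2\right) 2 = -4$)
$n{\left(j \right)} = - 8 j$ ($n{\left(j \right)} = - 4 \left(j + j\right) = - 4 \cdot 2 j = - 8 j$)
$A = 5$ ($A = \left(-1\right) \left(-5\right) = 5$)
$P = 1369$ ($P = \left(5 - -32\right)^{2} = \left(5 + 32\right)^{2} = 37^{2} = 1369$)
$25 P + q{\left(5 \right)} = 25 \cdot 1369 + 5 = 34225 + 5 = 34230$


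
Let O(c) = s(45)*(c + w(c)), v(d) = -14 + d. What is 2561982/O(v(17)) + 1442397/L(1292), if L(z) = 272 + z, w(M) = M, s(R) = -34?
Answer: -18199465/1564 ≈ -11636.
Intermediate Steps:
O(c) = -68*c (O(c) = -34*(c + c) = -68*c)
2561982/O(v(17)) + 1442397/L(1292) = 2561982/((-68*(-14 + 17))) + 1442397/(272 + 1292) = 2561982/((-68*3)) + 1442397/1564 = 2561982/(-204) + 1442397*(1/1564) = 2561982*(-1/204) + 1442397/1564 = -426997/34 + 1442397/1564 = -18199465/1564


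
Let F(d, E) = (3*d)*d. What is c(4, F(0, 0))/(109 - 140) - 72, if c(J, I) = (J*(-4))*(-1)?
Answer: -2248/31 ≈ -72.516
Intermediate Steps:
F(d, E) = 3*d²
c(J, I) = 4*J (c(J, I) = -4*J*(-1) = 4*J)
c(4, F(0, 0))/(109 - 140) - 72 = (4*4)/(109 - 140) - 72 = 16/(-31) - 72 = -1/31*16 - 72 = -16/31 - 72 = -2248/31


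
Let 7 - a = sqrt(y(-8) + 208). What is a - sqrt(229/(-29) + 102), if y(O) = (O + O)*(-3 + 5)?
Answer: 7 - 4*sqrt(11) - sqrt(79141)/29 ≈ -15.967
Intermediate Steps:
y(O) = 4*O (y(O) = (2*O)*2 = 4*O)
a = 7 - 4*sqrt(11) (a = 7 - sqrt(4*(-8) + 208) = 7 - sqrt(-32 + 208) = 7 - sqrt(176) = 7 - 4*sqrt(11) ≈ -6.2665)
a - sqrt(229/(-29) + 102) = (7 - 4*sqrt(11)) - sqrt(229/(-29) + 102) = (7 - 4*sqrt(11)) - sqrt(229*(-1/29) + 102) = (7 - 4*sqrt(11)) - sqrt(-229/29 + 102) = (7 - 4*sqrt(11)) - sqrt(2729/29) = (7 - 4*sqrt(11)) - sqrt(79141)/29 = 7 - 4*sqrt(11) - sqrt(79141)/29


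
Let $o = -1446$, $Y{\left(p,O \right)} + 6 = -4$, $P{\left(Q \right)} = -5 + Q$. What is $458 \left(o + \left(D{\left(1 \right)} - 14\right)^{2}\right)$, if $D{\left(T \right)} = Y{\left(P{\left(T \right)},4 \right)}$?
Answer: $-398460$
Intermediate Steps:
$Y{\left(p,O \right)} = -10$ ($Y{\left(p,O \right)} = -6 - 4 = -10$)
$D{\left(T \right)} = -10$
$458 \left(o + \left(D{\left(1 \right)} - 14\right)^{2}\right) = 458 \left(-1446 + \left(-10 - 14\right)^{2}\right) = 458 \left(-1446 + \left(-24\right)^{2}\right) = 458 \left(-1446 + 576\right) = 458 \left(-870\right) = -398460$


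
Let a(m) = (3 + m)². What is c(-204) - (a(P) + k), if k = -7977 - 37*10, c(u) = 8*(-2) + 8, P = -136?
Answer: -9350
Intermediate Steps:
c(u) = -8 (c(u) = -16 + 8 = -8)
k = -8347 (k = -7977 - 1*370 = -7977 - 370 = -8347)
c(-204) - (a(P) + k) = -8 - ((3 - 136)² - 8347) = -8 - ((-133)² - 8347) = -8 - (17689 - 8347) = -8 - 1*9342 = -8 - 9342 = -9350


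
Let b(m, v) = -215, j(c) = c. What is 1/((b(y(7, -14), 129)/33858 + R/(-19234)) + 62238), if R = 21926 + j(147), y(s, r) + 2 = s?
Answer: 162806193/10132543969198 ≈ 1.6068e-5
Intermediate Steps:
y(s, r) = -2 + s
R = 22073 (R = 21926 + 147 = 22073)
1/((b(y(7, -14), 129)/33858 + R/(-19234)) + 62238) = 1/((-215/33858 + 22073/(-19234)) + 62238) = 1/((-215*1/33858 + 22073*(-1/19234)) + 62238) = 1/((-215/33858 - 22073/19234) + 62238) = 1/(-187870736/162806193 + 62238) = 1/(10132543969198/162806193) = 162806193/10132543969198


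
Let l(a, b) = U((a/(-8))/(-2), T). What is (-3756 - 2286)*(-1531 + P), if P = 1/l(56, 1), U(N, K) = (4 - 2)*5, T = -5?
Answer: 46248489/5 ≈ 9.2497e+6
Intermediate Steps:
U(N, K) = 10 (U(N, K) = 2*5 = 10)
l(a, b) = 10
P = 1/10 ≈ 0.10000
(-3756 - 2286)*(-1531 + P) = (-3756 - 2286)*(-1531 + 1/10) = -6042*(-15309/10) = 46248489/5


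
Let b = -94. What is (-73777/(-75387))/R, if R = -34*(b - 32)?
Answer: 73777/322957908 ≈ 0.00022844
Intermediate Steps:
R = 4284 (R = -34*(-94 - 32) = -34*(-126) = 4284)
(-73777/(-75387))/R = -73777/(-75387)/4284 = -73777*(-1/75387)*(1/4284) = (73777/75387)*(1/4284) = 73777/322957908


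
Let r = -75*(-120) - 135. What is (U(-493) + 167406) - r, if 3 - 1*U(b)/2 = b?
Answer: 159533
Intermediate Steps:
U(b) = 6 - 2*b
r = 8865 (r = 9000 - 135 = 8865)
(U(-493) + 167406) - r = ((6 - 2*(-493)) + 167406) - 1*8865 = ((6 + 986) + 167406) - 8865 = (992 + 167406) - 8865 = 168398 - 8865 = 159533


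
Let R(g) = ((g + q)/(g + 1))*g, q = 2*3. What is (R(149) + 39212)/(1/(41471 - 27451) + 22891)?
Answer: 1655732558/962795463 ≈ 1.7197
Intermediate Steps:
q = 6
R(g) = g*(6 + g)/(1 + g) (R(g) = ((g + 6)/(g + 1))*g = ((6 + g)/(1 + g))*g = g*(6 + g)/(1 + g))
(R(149) + 39212)/(1/(41471 - 27451) + 22891) = (149*(6 + 149)/(1 + 149) + 39212)/(1/(41471 - 27451) + 22891) = (149*155/150 + 39212)/(1/14020 + 22891) = (149*(1/150)*155 + 39212)/(1/14020 + 22891) = (4619/30 + 39212)/(320931821/14020) = (1180979/30)*(14020/320931821) = 1655732558/962795463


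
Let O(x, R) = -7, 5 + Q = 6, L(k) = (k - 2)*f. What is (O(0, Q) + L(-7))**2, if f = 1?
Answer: 256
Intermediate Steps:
L(k) = -2 + k (L(k) = (k - 2)*1 = (-2 + k)*1 = -2 + k)
Q = 1 (Q = -5 + 6 = 1)
(O(0, Q) + L(-7))**2 = (-7 + (-2 - 7))**2 = (-7 - 9)**2 = (-16)**2 = 256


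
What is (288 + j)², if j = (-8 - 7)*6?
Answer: 39204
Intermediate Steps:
j = -90 (j = -15*6 = -90)
(288 + j)² = (288 - 90)² = 198² = 39204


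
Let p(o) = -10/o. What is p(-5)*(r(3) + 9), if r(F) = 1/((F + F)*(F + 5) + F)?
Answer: 920/51 ≈ 18.039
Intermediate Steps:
r(F) = 1/(F + 2*F*(5 + F)) (r(F) = 1/((2*F)*(5 + F) + F) = 1/(2*F*(5 + F) + F) = 1/(F + 2*F*(5 + F)))
p(-5)*(r(3) + 9) = (-10/(-5))*(1/(3*(11 + 2*3)) + 9) = (-10*(-⅕))*(1/(3*(11 + 6)) + 9) = 2*((⅓)/17 + 9) = 2*((⅓)*(1/17) + 9) = 2*(1/51 + 9) = 2*(460/51) = 920/51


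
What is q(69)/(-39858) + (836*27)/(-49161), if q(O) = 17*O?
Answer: -15195883/31102526 ≈ -0.48857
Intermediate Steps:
q(69)/(-39858) + (836*27)/(-49161) = (17*69)/(-39858) + (836*27)/(-49161) = 1173*(-1/39858) + 22572*(-1/49161) = -391/13286 - 7524/16387 = -15195883/31102526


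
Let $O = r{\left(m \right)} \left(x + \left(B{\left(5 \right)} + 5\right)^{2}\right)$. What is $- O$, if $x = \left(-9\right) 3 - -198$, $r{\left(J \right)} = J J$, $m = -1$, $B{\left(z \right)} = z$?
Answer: $-271$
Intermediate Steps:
$r{\left(J \right)} = J^{2}$
$x = 171$ ($x = -27 + 198 = 171$)
$O = 271$ ($O = \left(-1\right)^{2} \left(171 + \left(5 + 5\right)^{2}\right) = 1 \left(171 + 10^{2}\right) = 1 \left(171 + 100\right) = 1 \cdot 271 = 271$)
$- O = \left(-1\right) 271 = -271$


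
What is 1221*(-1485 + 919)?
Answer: -691086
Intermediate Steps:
1221*(-1485 + 919) = 1221*(-566) = -691086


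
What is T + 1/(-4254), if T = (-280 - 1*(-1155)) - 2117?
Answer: -5283469/4254 ≈ -1242.0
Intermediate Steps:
T = -1242 (T = (-280 + 1155) - 2117 = 875 - 2117 = -1242)
T + 1/(-4254) = -1242 + 1/(-4254) = -1242 - 1/4254 = -5283469/4254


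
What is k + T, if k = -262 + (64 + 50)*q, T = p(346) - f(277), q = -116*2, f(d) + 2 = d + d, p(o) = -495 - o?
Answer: -28103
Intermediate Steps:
f(d) = -2 + 2*d (f(d) = -2 + (d + d) = -2 + 2*d)
q = -232
T = -1393 (T = (-495 - 1*346) - (-2 + 2*277) = (-495 - 346) - (-2 + 554) = -841 - 1*552 = -841 - 552 = -1393)
k = -26710 (k = -262 + (64 + 50)*(-232) = -262 + 114*(-232) = -262 - 26448 = -26710)
k + T = -26710 - 1393 = -28103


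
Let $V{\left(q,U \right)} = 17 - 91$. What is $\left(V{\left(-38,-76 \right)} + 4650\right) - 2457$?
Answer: $2119$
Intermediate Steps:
$V{\left(q,U \right)} = -74$ ($V{\left(q,U \right)} = 17 - 91 = -74$)
$\left(V{\left(-38,-76 \right)} + 4650\right) - 2457 = \left(-74 + 4650\right) - 2457 = 4576 - 2457 = 2119$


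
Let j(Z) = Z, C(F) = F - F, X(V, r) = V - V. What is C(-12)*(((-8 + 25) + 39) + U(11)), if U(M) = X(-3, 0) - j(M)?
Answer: 0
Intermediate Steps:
X(V, r) = 0
C(F) = 0
U(M) = -M (U(M) = 0 - M = -M)
C(-12)*(((-8 + 25) + 39) + U(11)) = 0*(((-8 + 25) + 39) - 1*11) = 0*((17 + 39) - 11) = 0*(56 - 11) = 0*45 = 0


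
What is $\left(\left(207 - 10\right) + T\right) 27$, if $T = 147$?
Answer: $9288$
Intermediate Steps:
$\left(\left(207 - 10\right) + T\right) 27 = \left(\left(207 - 10\right) + 147\right) 27 = \left(197 + 147\right) 27 = 344 \cdot 27 = 9288$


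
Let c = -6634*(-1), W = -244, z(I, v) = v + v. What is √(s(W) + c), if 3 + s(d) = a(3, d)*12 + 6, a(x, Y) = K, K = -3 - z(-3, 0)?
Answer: √6601 ≈ 81.247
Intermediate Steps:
z(I, v) = 2*v
c = 6634
K = -3 (K = -3 - 2*0 = -3 - 1*0 = -3 + 0 = -3)
a(x, Y) = -3
s(d) = -33 (s(d) = -3 + (-3*12 + 6) = -3 + (-36 + 6) = -3 - 30 = -33)
√(s(W) + c) = √(-33 + 6634) = √6601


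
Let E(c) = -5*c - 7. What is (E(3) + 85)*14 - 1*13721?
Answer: -12839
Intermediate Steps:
E(c) = -7 - 5*c
(E(3) + 85)*14 - 1*13721 = ((-7 - 5*3) + 85)*14 - 1*13721 = ((-7 - 15) + 85)*14 - 13721 = (-22 + 85)*14 - 13721 = 63*14 - 13721 = 882 - 13721 = -12839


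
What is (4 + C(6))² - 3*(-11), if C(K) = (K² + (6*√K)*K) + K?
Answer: 9925 + 3312*√6 ≈ 18038.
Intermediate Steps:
C(K) = K + K² + 6*K^(3/2) (C(K) = (K² + 6*K^(3/2)) + K = K + K² + 6*K^(3/2))
(4 + C(6))² - 3*(-11) = (4 + (6 + 6² + 6*6^(3/2)))² - 3*(-11) = (4 + (6 + 36 + 6*(6*√6)))² + 33 = (4 + (6 + 36 + 36*√6))² + 33 = (4 + (42 + 36*√6))² + 33 = (46 + 36*√6)² + 33 = 33 + (46 + 36*√6)²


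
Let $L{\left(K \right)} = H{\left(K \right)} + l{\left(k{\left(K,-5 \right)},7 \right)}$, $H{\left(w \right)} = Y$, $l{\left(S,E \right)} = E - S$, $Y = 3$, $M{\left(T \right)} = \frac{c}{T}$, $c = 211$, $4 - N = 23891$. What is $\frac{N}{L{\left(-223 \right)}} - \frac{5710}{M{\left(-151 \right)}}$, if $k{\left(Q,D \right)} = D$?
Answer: $\frac{7892993}{3165} \approx 2493.8$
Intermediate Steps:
$N = -23887$ ($N = 4 - 23891 = -23887$)
$M{\left(T \right)} = \frac{211}{T}$
$H{\left(w \right)} = 3$
$L{\left(K \right)} = 15$ ($L{\left(K \right)} = 3 + \left(7 - -5\right) = 3 + \left(7 + 5\right) = 3 + 12 = 15$)
$\frac{N}{L{\left(-223 \right)}} - \frac{5710}{M{\left(-151 \right)}} = - \frac{23887}{15} - \frac{5710}{211 \frac{1}{-151}} = \left(-23887\right) \frac{1}{15} - \frac{5710}{211 \left(- \frac{1}{151}\right)} = - \frac{23887}{15} - \frac{5710}{- \frac{211}{151}} = - \frac{23887}{15} - - \frac{862210}{211} = - \frac{23887}{15} + \frac{862210}{211} = \frac{7892993}{3165}$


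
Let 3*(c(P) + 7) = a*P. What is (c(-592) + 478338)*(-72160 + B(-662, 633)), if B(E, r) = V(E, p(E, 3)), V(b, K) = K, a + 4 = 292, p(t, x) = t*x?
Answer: -31252464854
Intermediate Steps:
a = 288 (a = -4 + 292 = 288)
B(E, r) = 3*E (B(E, r) = E*3 = 3*E)
c(P) = -7 + 96*P (c(P) = -7 + (288*P)/3 = -7 + 96*P)
(c(-592) + 478338)*(-72160 + B(-662, 633)) = ((-7 + 96*(-592)) + 478338)*(-72160 + 3*(-662)) = ((-7 - 56832) + 478338)*(-72160 - 1986) = (-56839 + 478338)*(-74146) = 421499*(-74146) = -31252464854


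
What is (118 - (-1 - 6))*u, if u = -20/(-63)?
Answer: 2500/63 ≈ 39.683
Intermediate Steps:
u = 20/63 (u = -20*(-1/63) = 20/63 ≈ 0.31746)
(118 - (-1 - 6))*u = (118 - (-1 - 6))*(20/63) = (118 - 1*(-7))*(20/63) = (118 + 7)*(20/63) = 125*(20/63) = 2500/63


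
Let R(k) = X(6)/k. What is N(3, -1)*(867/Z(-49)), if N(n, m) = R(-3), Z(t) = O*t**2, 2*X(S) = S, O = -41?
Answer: 867/98441 ≈ 0.0088073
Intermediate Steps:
X(S) = S/2
Z(t) = -41*t**2
R(k) = 3/k (R(k) = ((1/2)*6)/k = 3/k)
N(n, m) = -1 (N(n, m) = 3/(-3) = 3*(-1/3) = -1)
N(3, -1)*(867/Z(-49)) = -867/((-41*(-49)**2)) = -867/((-41*2401)) = -867/(-98441) = -867*(-1)/98441 = -1*(-867/98441) = 867/98441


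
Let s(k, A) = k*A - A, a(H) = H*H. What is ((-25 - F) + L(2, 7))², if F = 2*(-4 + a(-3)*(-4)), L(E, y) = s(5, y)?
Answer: 6889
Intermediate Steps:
a(H) = H²
s(k, A) = -A + A*k (s(k, A) = A*k - A = -A + A*k)
L(E, y) = 4*y (L(E, y) = y*(-1 + 5) = y*4 = 4*y)
F = -80 (F = 2*(-4 + (-3)²*(-4)) = 2*(-4 + 9*(-4)) = 2*(-4 - 36) = 2*(-40) = -80)
((-25 - F) + L(2, 7))² = ((-25 - 1*(-80)) + 4*7)² = ((-25 + 80) + 28)² = (55 + 28)² = 83² = 6889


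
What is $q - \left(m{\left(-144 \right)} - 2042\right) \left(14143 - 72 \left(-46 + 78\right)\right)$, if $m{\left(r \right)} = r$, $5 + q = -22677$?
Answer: $25857372$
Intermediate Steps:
$q = -22682$ ($q = -5 - 22677 = -22682$)
$q - \left(m{\left(-144 \right)} - 2042\right) \left(14143 - 72 \left(-46 + 78\right)\right) = -22682 - \left(-144 - 2042\right) \left(14143 - 72 \left(-46 + 78\right)\right) = -22682 - - 2186 \left(14143 - 2304\right) = -22682 - \left(-2186\right) 11839 = -22682 - -25880054 = -22682 + 25880054 = 25857372$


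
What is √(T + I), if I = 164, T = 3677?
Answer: √3841 ≈ 61.976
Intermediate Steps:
√(T + I) = √(3677 + 164) = √3841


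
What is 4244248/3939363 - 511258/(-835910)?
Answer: 2780920097167/1646476462665 ≈ 1.6890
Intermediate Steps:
4244248/3939363 - 511258/(-835910) = 4244248*(1/3939363) - 511258*(-1/835910) = 4244248/3939363 + 255629/417955 = 2780920097167/1646476462665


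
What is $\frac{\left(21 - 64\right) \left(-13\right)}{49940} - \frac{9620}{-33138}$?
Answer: $\frac{249473471}{827455860} \approx 0.30149$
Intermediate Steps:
$\frac{\left(21 - 64\right) \left(-13\right)}{49940} - \frac{9620}{-33138} = \left(-43\right) \left(-13\right) \frac{1}{49940} - - \frac{4810}{16569} = 559 \cdot \frac{1}{49940} + \frac{4810}{16569} = \frac{559}{49940} + \frac{4810}{16569} = \frac{249473471}{827455860}$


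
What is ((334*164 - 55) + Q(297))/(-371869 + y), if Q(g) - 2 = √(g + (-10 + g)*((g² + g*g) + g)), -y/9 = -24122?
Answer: -1479/4183 - 9*√626142/154771 ≈ -0.39959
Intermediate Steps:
y = 217098 (y = -9*(-24122) = 217098)
Q(g) = 2 + √(g + (-10 + g)*(g + 2*g²)) (Q(g) = 2 + √(g + (-10 + g)*((g² + g*g) + g)) = 2 + √(g + (-10 + g)*((g² + g²) + g)) = 2 + √(g + (-10 + g)*(2*g² + g)) = 2 + √(g + (-10 + g)*(g + 2*g²)))
((334*164 - 55) + Q(297))/(-371869 + y) = ((334*164 - 55) + (2 + √(297*(-9 - 19*297 + 2*297²))))/(-371869 + 217098) = ((54776 - 55) + (2 + √(297*(-9 - 5643 + 2*88209))))/(-154771) = (54721 + (2 + √(297*(-9 - 5643 + 176418))))*(-1/154771) = (54721 + (2 + √(297*170766)))*(-1/154771) = (54721 + (2 + √50717502))*(-1/154771) = (54721 + (2 + 9*√626142))*(-1/154771) = (54723 + 9*√626142)*(-1/154771) = -1479/4183 - 9*√626142/154771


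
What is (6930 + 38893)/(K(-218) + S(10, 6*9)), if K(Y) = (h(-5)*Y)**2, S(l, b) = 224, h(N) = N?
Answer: 45823/1188324 ≈ 0.038561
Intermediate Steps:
K(Y) = 25*Y**2 (K(Y) = (-5*Y)**2 = 25*Y**2)
(6930 + 38893)/(K(-218) + S(10, 6*9)) = (6930 + 38893)/(25*(-218)**2 + 224) = 45823/(25*47524 + 224) = 45823/(1188100 + 224) = 45823/1188324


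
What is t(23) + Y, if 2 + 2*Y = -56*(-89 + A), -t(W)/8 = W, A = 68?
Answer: 403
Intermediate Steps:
t(W) = -8*W
Y = 587 (Y = -1 + (-56*(-89 + 68))/2 = -1 + (-56*(-21))/2 = -1 + (½)*1176 = -1 + 588 = 587)
t(23) + Y = -8*23 + 587 = -184 + 587 = 403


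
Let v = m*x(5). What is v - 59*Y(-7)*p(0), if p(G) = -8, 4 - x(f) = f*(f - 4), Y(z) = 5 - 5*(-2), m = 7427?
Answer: -347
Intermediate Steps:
Y(z) = 15 (Y(z) = 5 + 10 = 15)
x(f) = 4 - f*(-4 + f) (x(f) = 4 - f*(f - 4) = 4 - f*(-4 + f))
v = -7427 (v = 7427*(4 - 1*5² + 4*5) = 7427*(4 - 1*25 + 20) = 7427*(4 - 25 + 20) = 7427*(-1) = -7427)
v - 59*Y(-7)*p(0) = -7427 - 59*15*(-8) = -7427 - 885*(-8) = -7427 - 1*(-7080) = -7427 + 7080 = -347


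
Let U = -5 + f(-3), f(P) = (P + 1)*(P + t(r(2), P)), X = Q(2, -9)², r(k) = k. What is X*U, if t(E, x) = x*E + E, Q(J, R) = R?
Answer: 729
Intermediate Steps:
X = 81 (X = (-9)² = 81)
t(E, x) = E + E*x (t(E, x) = E*x + E = E + E*x)
f(P) = (1 + P)*(2 + 3*P) (f(P) = (P + 1)*(P + 2*(1 + P)) = (1 + P)*(P + (2 + 2*P)) = (1 + P)*(2 + 3*P))
U = 9 (U = -5 + (2 + 3*(-3)² + 5*(-3)) = -5 + (2 + 3*9 - 15) = -5 + (2 + 27 - 15) = -5 + 14 = 9)
X*U = 81*9 = 729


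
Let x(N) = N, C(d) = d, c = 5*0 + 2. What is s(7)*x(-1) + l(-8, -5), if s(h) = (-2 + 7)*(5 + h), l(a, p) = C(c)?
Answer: -58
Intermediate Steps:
c = 2 (c = 0 + 2 = 2)
l(a, p) = 2
s(h) = 25 + 5*h (s(h) = 5*(5 + h) = 25 + 5*h)
s(7)*x(-1) + l(-8, -5) = (25 + 5*7)*(-1) + 2 = (25 + 35)*(-1) + 2 = 60*(-1) + 2 = -60 + 2 = -58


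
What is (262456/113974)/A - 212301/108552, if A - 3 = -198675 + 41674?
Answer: -316573065154447/161866320210392 ≈ -1.9558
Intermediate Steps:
A = -156998 (A = 3 + (-198675 + 41674) = 3 - 157001 = -156998)
(262456/113974)/A - 212301/108552 = (262456/113974)/(-156998) - 212301/108552 = (262456*(1/113974))*(-1/156998) - 212301*1/108552 = (131228/56987)*(-1/156998) - 70767/36184 = -65614/4473422513 - 70767/36184 = -316573065154447/161866320210392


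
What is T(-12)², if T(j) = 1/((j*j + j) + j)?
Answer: 1/14400 ≈ 6.9444e-5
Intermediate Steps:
T(j) = 1/(j² + 2*j) (T(j) = 1/((j² + j) + j) = 1/((j + j²) + j) = 1/(j² + 2*j))
T(-12)² = (1/((-12)*(2 - 12)))² = (-1/12/(-10))² = (-1/12*(-⅒))² = (1/120)² = 1/14400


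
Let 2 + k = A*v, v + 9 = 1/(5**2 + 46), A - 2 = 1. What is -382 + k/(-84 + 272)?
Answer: -1275248/3337 ≈ -382.15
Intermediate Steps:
A = 3 (A = 2 + 1 = 3)
v = -638/71 (v = -9 + 1/(5**2 + 46) = -9 + 1/(25 + 46) = -9 + 1/71 = -638/71 ≈ -8.9859)
k = -2056/71 (k = -2 + 3*(-638/71) = -2 - 1914/71 = -2056/71 ≈ -28.958)
-382 + k/(-84 + 272) = -382 - 2056/(71*(-84 + 272)) = -382 - 2056/71/188 = -382 - 2056/71*1/188 = -382 - 514/3337 = -1275248/3337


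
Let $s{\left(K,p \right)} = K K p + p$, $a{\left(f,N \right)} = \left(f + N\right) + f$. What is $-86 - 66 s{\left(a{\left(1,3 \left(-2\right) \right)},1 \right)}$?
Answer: $-1208$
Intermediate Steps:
$a{\left(f,N \right)} = N + 2 f$ ($a{\left(f,N \right)} = \left(N + f\right) + f = N + 2 f$)
$s{\left(K,p \right)} = p + p K^{2}$ ($s{\left(K,p \right)} = K^{2} p + p = p K^{2} + p = p + p K^{2}$)
$-86 - 66 s{\left(a{\left(1,3 \left(-2\right) \right)},1 \right)} = -86 - 66 \cdot 1 \left(1 + \left(3 \left(-2\right) + 2 \cdot 1\right)^{2}\right) = -86 - 66 \cdot 1 \left(1 + \left(-6 + 2\right)^{2}\right) = -86 - 66 \cdot 1 \left(1 + \left(-4\right)^{2}\right) = -86 - 66 \cdot 1 \left(1 + 16\right) = -86 - 66 \cdot 1 \cdot 17 = -86 - 1122 = -1208$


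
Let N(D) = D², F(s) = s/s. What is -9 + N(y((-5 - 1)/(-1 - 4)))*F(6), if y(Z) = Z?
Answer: -189/25 ≈ -7.5600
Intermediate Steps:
F(s) = 1
-9 + N(y((-5 - 1)/(-1 - 4)))*F(6) = -9 + ((-5 - 1)/(-1 - 4))²*1 = -9 + (-6/(-5))²*1 = -9 + (-6*(-⅕))²*1 = -9 + (6/5)²*1 = -9 + (36/25)*1 = -9 + 36/25 = -189/25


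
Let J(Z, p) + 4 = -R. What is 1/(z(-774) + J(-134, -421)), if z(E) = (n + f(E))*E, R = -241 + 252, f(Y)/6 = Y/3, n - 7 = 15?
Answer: 1/1181109 ≈ 8.4666e-7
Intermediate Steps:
n = 22 (n = 7 + 15 = 22)
f(Y) = 2*Y (f(Y) = 6*(Y/3) = 2*Y)
R = 11
z(E) = E*(22 + 2*E) (z(E) = (22 + 2*E)*E = E*(22 + 2*E))
J(Z, p) = -15 (J(Z, p) = -4 - 1*11 = -4 - 11 = -15)
1/(z(-774) + J(-134, -421)) = 1/(2*(-774)*(11 - 774) - 15) = 1/(2*(-774)*(-763) - 15) = 1/(1181124 - 15) = 1/1181109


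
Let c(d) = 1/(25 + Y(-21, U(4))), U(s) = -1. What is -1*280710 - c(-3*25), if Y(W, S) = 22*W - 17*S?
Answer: -117898199/420 ≈ -2.8071e+5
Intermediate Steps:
Y(W, S) = -17*S + 22*W
c(d) = -1/420 (c(d) = 1/(25 + (-17*(-1) + 22*(-21))) = 1/(25 + (17 - 462)) = 1/(25 - 445) = 1/(-420) = -1/420)
-1*280710 - c(-3*25) = -1*280710 - 1*(-1/420) = -280710 + 1/420 = -117898199/420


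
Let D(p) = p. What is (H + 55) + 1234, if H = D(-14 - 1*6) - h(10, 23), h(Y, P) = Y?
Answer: 1259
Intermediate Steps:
H = -30 (H = (-14 - 1*6) - 1*10 = (-14 - 6) - 10 = -20 - 10 = -30)
(H + 55) + 1234 = (-30 + 55) + 1234 = 25 + 1234 = 1259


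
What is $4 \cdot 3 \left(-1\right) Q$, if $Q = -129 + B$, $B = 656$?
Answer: $-6324$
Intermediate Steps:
$Q = 527$ ($Q = -129 + 656 = 527$)
$4 \cdot 3 \left(-1\right) Q = 4 \cdot 3 \left(-1\right) 527 = 12 \left(-1\right) 527 = \left(-12\right) 527 = -6324$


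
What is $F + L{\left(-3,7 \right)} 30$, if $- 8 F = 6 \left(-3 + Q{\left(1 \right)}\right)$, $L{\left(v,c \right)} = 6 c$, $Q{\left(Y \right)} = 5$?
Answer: $\frac{2517}{2} \approx 1258.5$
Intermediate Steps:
$F = - \frac{3}{2}$ ($F = - \frac{6 \left(-3 + 5\right)}{8} = - \frac{6 \cdot 2}{8} = \left(- \frac{1}{8}\right) 12 = - \frac{3}{2} \approx -1.5$)
$F + L{\left(-3,7 \right)} 30 = - \frac{3}{2} + 6 \cdot 7 \cdot 30 = - \frac{3}{2} + 42 \cdot 30 = - \frac{3}{2} + 1260 = \frac{2517}{2}$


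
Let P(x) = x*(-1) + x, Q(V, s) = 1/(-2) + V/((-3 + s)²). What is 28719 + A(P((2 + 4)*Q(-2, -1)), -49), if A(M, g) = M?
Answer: 28719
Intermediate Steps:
Q(V, s) = -½ + V/(-3 + s)² (Q(V, s) = 1*(-½) + V/(-3 + s)² = -½ + V/(-3 + s)²)
P(x) = 0 (P(x) = -x + x = 0)
28719 + A(P((2 + 4)*Q(-2, -1)), -49) = 28719 + 0 = 28719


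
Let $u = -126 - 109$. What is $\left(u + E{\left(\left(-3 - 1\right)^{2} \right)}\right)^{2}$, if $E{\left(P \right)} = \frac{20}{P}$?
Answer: $\frac{874225}{16} \approx 54639.0$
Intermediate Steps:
$u = -235$
$\left(u + E{\left(\left(-3 - 1\right)^{2} \right)}\right)^{2} = \left(-235 + \frac{20}{\left(-3 - 1\right)^{2}}\right)^{2} = \left(-235 + \frac{20}{\left(-4\right)^{2}}\right)^{2} = \left(-235 + \frac{20}{16}\right)^{2} = \left(-235 + 20 \cdot \frac{1}{16}\right)^{2} = \left(-235 + \frac{5}{4}\right)^{2} = \left(- \frac{935}{4}\right)^{2} = \frac{874225}{16}$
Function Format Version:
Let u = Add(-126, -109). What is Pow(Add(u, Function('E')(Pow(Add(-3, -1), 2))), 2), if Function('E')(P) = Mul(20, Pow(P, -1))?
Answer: Rational(874225, 16) ≈ 54639.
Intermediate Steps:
u = -235
Pow(Add(u, Function('E')(Pow(Add(-3, -1), 2))), 2) = Pow(Add(-235, Mul(20, Pow(Pow(Add(-3, -1), 2), -1))), 2) = Pow(Add(-235, Mul(20, Pow(Pow(-4, 2), -1))), 2) = Pow(Add(-235, Mul(20, Pow(16, -1))), 2) = Pow(Add(-235, Mul(20, Rational(1, 16))), 2) = Pow(Add(-235, Rational(5, 4)), 2) = Pow(Rational(-935, 4), 2) = Rational(874225, 16)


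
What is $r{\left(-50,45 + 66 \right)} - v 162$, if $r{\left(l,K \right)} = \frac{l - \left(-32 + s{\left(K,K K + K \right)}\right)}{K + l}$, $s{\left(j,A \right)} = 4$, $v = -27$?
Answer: $\frac{266792}{61} \approx 4373.6$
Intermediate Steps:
$r{\left(l,K \right)} = \frac{28 + l}{K + l}$ ($r{\left(l,K \right)} = \frac{l + \left(32 - 4\right)}{K + l} = \frac{l + 28}{K + l} = \frac{28 + l}{K + l}$)
$r{\left(-50,45 + 66 \right)} - v 162 = \frac{28 - 50}{\left(45 + 66\right) - 50} - \left(-27\right) 162 = \frac{1}{111 - 50} \left(-22\right) - -4374 = \frac{1}{61} \left(-22\right) + 4374 = - \frac{22}{61} + 4374 = \frac{266792}{61}$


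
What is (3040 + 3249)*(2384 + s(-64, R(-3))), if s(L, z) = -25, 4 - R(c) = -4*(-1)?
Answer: 14835751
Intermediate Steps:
R(c) = 0 (R(c) = 4 - (-4)*(-1) = 4 - 1*4 = 4 - 4 = 0)
(3040 + 3249)*(2384 + s(-64, R(-3))) = (3040 + 3249)*(2384 - 25) = 6289*2359 = 14835751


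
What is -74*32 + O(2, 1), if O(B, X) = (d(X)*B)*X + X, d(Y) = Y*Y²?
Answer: -2365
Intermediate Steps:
d(Y) = Y³
O(B, X) = X + B*X⁴ (O(B, X) = (X³*B)*X + X = (B*X³)*X + X = B*X⁴ + X = X + B*X⁴)
-74*32 + O(2, 1) = -74*32 + (1 + 2*1⁴) = -2368 + (1 + 2*1) = -2368 + (1 + 2) = -2368 + 3 = -2365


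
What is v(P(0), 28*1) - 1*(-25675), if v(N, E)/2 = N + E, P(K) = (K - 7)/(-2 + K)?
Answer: 25738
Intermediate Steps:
P(K) = (-7 + K)/(-2 + K)
v(N, E) = 2*E + 2*N (v(N, E) = 2*(N + E) = 2*(E + N) = 2*E + 2*N)
v(P(0), 28*1) - 1*(-25675) = (2*(28*1) + 2*((-7 + 0)/(-2 + 0))) - 1*(-25675) = (2*28 + 2*(-7/(-2))) + 25675 = (56 + 2*(-1/2*(-7))) + 25675 = (56 + 2*(7/2)) + 25675 = (56 + 7) + 25675 = 63 + 25675 = 25738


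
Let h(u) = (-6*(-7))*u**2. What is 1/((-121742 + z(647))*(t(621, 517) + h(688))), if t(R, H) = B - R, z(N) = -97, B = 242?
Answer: -1/2422167726891 ≈ -4.1285e-13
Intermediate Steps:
h(u) = 42*u**2
t(R, H) = 242 - R
1/((-121742 + z(647))*(t(621, 517) + h(688))) = 1/((-121742 - 97)*((242 - 1*621) + 42*688**2)) = 1/(-121839*((242 - 621) + 42*473344)) = 1/(-121839*(-379 + 19880448)) = 1/(-121839*19880069) = 1/(-2422167726891) = -1/2422167726891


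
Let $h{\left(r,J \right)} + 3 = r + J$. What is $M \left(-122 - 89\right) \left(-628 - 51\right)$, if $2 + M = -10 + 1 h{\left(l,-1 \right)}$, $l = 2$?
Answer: $-2005766$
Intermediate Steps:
$h{\left(r,J \right)} = -3 + J + r$ ($h{\left(r,J \right)} = -3 + \left(r + J\right) = -3 + \left(J + r\right) = -3 + J + r$)
$M = -14$ ($M = -2 - \left(10 - \left(-3 - 1 + 2\right)\right) = -2 + \left(-10 + 1 \left(-2\right)\right) = -2 - 12 = -14$)
$M \left(-122 - 89\right) \left(-628 - 51\right) = - 14 \left(-122 - 89\right) \left(-628 - 51\right) = - 14 \left(\left(-211\right) \left(-679\right)\right) = \left(-14\right) 143269 = -2005766$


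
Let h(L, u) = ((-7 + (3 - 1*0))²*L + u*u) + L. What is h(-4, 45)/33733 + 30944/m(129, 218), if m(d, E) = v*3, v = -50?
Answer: -521770201/2529975 ≈ -206.24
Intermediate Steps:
h(L, u) = u² + 17*L (h(L, u) = ((-7 + (3 + 0))²*L + u²) + L = ((-7 + 3)²*L + u²) + L = ((-4)²*L + u²) + L = (16*L + u²) + L = (u² + 16*L) + L = u² + 17*L)
m(d, E) = -150 (m(d, E) = -50*3 = -150)
h(-4, 45)/33733 + 30944/m(129, 218) = (45² + 17*(-4))/33733 + 30944/(-150) = (2025 - 68)*(1/33733) + 30944*(-1/150) = 1957*(1/33733) - 15472/75 = 1957/33733 - 15472/75 = -521770201/2529975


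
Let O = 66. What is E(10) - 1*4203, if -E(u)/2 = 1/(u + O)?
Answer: -159715/38 ≈ -4203.0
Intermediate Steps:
E(u) = -2/(66 + u) (E(u) = -2/(u + 66) = -2/(66 + u))
E(10) - 1*4203 = -2/(66 + 10) - 1*4203 = -2/76 - 4203 = -2*1/76 - 4203 = -1/38 - 4203 = -159715/38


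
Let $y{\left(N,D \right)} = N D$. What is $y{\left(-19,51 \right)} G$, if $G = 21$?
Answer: $-20349$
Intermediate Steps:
$y{\left(N,D \right)} = D N$
$y{\left(-19,51 \right)} G = 51 \left(-19\right) 21 = \left(-969\right) 21 = -20349$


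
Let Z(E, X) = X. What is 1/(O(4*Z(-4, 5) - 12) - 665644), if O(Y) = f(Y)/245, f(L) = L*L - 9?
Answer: -49/32616545 ≈ -1.5023e-6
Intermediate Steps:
f(L) = -9 + L² (f(L) = L² - 9 = -9 + L²)
O(Y) = -9/245 + Y²/245 (O(Y) = (-9 + Y²)/245 = (-9 + Y²)*(1/245) = -9/245 + Y²/245)
1/(O(4*Z(-4, 5) - 12) - 665644) = 1/((-9/245 + (4*5 - 12)²/245) - 665644) = 1/((-9/245 + (20 - 12)²/245) - 665644) = 1/((-9/245 + (1/245)*8²) - 665644) = 1/((-9/245 + (1/245)*64) - 665644) = 1/((-9/245 + 64/245) - 665644) = 1/(11/49 - 665644) = 1/(-32616545/49) = -49/32616545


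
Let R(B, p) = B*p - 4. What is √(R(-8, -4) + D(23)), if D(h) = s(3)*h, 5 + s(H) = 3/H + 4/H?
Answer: 10*I*√3/3 ≈ 5.7735*I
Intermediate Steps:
s(H) = -5 + 7/H (s(H) = -5 + (3/H + 4/H) = -5 + 7/H)
R(B, p) = -4 + B*p
D(h) = -8*h/3 (D(h) = (-5 + 7/3)*h = -8*h/3)
√(R(-8, -4) + D(23)) = √((-4 - 8*(-4)) - 8/3*23) = √((-4 + 32) - 184/3) = √(28 - 184/3) = √(-100/3) = 10*I*√3/3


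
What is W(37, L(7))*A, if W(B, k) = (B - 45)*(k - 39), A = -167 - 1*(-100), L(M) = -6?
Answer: -24120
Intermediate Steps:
A = -67 (A = -167 + 100 = -67)
W(B, k) = (-45 + B)*(-39 + k)
W(37, L(7))*A = (1755 - 45*(-6) - 39*37 + 37*(-6))*(-67) = (1755 + 270 - 1443 - 222)*(-67) = 360*(-67) = -24120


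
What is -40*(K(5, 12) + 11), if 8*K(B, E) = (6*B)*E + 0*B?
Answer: -2240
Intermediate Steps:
K(B, E) = 3*B*E/4 (K(B, E) = ((6*B)*E + 0*B)/8 = (6*B*E + 0)/8 = (6*B*E)/8 = 3*B*E/4)
-40*(K(5, 12) + 11) = -40*((¾)*5*12 + 11) = -40*(45 + 11) = -40*56 = -2240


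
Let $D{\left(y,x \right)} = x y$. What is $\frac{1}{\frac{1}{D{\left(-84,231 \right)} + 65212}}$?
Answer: $45808$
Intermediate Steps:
$\frac{1}{\frac{1}{D{\left(-84,231 \right)} + 65212}} = \frac{1}{\frac{1}{231 \left(-84\right) + 65212}} = \frac{1}{\frac{1}{-19404 + 65212}} = \frac{1}{\frac{1}{45808}} = 45808$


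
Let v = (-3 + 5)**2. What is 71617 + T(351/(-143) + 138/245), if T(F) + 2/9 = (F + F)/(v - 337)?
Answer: 64271413159/897435 ≈ 71617.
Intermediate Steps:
v = 4 (v = 2**2 = 4)
T(F) = -2/9 - 2*F/333 (T(F) = -2/9 + (F + F)/(4 - 337) = -2/9 + (2*F)/(-333) = -2/9 + (2*F)*(-1/333) = -2/9 - 2*F/333)
71617 + T(351/(-143) + 138/245) = 71617 + (-2/9 - 2*(351/(-143) + 138/245)/333) = 71617 + (-2/9 - 2*(351*(-1/143) + 138*(1/245))/333) = 71617 + (-2/9 - 2*(-27/11 + 138/245)/333) = 71617 + (-2/9 - 2/333*(-5097/2695)) = 71617 + (-2/9 + 3398/299145) = 71617 - 189236/897435 = 64271413159/897435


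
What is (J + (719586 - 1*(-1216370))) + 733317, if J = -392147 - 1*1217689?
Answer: 1059437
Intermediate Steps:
J = -1609836 (J = -392147 - 1217689 = -1609836)
(J + (719586 - 1*(-1216370))) + 733317 = (-1609836 + (719586 - 1*(-1216370))) + 733317 = (-1609836 + (719586 + 1216370)) + 733317 = (-1609836 + 1935956) + 733317 = 326120 + 733317 = 1059437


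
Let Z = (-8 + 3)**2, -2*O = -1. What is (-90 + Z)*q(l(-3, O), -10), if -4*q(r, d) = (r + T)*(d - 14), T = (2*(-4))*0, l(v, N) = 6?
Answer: -2340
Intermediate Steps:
O = 1/2 (O = -1/2*(-1) = 1/2 ≈ 0.50000)
Z = 25 (Z = (-5)**2 = 25)
T = 0 (T = -8*0 = 0)
q(r, d) = -r*(-14 + d)/4 (q(r, d) = -(r + 0)*(d - 14)/4 = -r*(-14 + d)/4)
(-90 + Z)*q(l(-3, O), -10) = (-90 + 25)*((1/4)*6*(14 - 1*(-10))) = -65*6*(14 + 10)/4 = -65*6*24/4 = -65*36 = -2340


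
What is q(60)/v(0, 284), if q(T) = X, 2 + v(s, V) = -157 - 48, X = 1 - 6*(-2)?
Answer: -13/207 ≈ -0.062802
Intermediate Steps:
X = 13 (X = 1 + 12 = 13)
v(s, V) = -207 (v(s, V) = -2 + (-157 - 48) = -2 - 205 = -207)
q(T) = 13
q(60)/v(0, 284) = 13/(-207) = 13*(-1/207) = -13/207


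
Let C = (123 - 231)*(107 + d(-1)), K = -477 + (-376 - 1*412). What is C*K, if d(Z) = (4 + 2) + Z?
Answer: 15301440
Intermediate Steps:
K = -1265 (K = -477 + (-376 - 412) = -477 - 788 = -1265)
d(Z) = 6 + Z
C = -12096 (C = (123 - 231)*(107 + (6 - 1)) = -108*(107 + 5) = -108*112 = -12096)
C*K = -12096*(-1265) = 15301440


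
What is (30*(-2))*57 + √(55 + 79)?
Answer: -3420 + √134 ≈ -3408.4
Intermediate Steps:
(30*(-2))*57 + √(55 + 79) = -60*57 + √134 = -3420 + √134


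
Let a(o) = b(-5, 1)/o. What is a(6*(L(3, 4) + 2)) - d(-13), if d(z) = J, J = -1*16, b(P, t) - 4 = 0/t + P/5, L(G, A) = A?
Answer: 193/12 ≈ 16.083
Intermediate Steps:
b(P, t) = 4 + P/5 (b(P, t) = 4 + (0/t + P/5) = 4 + (0 + P*(1/5)) = 4 + (0 + P/5) = 4 + P/5)
a(o) = 3/o (a(o) = (4 + (1/5)*(-5))/o = (4 - 1)/o = 3/o)
J = -16
d(z) = -16
a(6*(L(3, 4) + 2)) - d(-13) = 3/((6*(4 + 2))) - 1*(-16) = 3/((6*6)) + 16 = 3/36 + 16 = 3*(1/36) + 16 = 1/12 + 16 = 193/12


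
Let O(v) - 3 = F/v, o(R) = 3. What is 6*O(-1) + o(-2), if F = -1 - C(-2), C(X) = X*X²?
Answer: -21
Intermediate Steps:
C(X) = X³
F = 7 (F = -1 - 1*(-2)³ = -1 - 1*(-8) = -1 + 8 = 7)
O(v) = 3 + 7/v
6*O(-1) + o(-2) = 6*(3 + 7/(-1)) + 3 = 6*(3 + 7*(-1)) + 3 = 6*(3 - 7) + 3 = 6*(-4) + 3 = -24 + 3 = -21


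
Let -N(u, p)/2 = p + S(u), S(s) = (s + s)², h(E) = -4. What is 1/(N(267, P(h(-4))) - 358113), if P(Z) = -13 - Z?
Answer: -1/928407 ≈ -1.0771e-6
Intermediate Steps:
S(s) = 4*s² (S(s) = (2*s)² = 4*s²)
N(u, p) = -8*u² - 2*p (N(u, p) = -2*(p + 4*u²) = -8*u² - 2*p)
1/(N(267, P(h(-4))) - 358113) = 1/((-8*267² - 2*(-13 - 1*(-4))) - 358113) = 1/((-8*71289 - 2*(-13 + 4)) - 358113) = 1/((-570312 - 2*(-9)) - 358113) = 1/((-570312 + 18) - 358113) = 1/(-570294 - 358113) = 1/(-928407) = -1/928407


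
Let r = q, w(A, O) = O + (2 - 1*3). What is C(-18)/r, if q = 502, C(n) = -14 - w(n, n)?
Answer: 5/502 ≈ 0.0099602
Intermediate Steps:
w(A, O) = -1 + O (w(A, O) = O + (2 - 3) = O - 1 = -1 + O)
C(n) = -13 - n (C(n) = -14 - (-1 + n) = -14 + (1 - n) = -13 - n)
r = 502
C(-18)/r = (-13 - 1*(-18))/502 = (-13 + 18)*(1/502) = 5*(1/502) = 5/502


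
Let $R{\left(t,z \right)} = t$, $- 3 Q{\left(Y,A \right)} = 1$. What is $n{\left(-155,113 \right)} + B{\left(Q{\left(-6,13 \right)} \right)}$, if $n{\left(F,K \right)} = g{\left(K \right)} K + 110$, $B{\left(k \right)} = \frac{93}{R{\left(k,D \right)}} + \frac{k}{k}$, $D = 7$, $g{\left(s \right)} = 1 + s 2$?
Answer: $25483$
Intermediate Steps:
$Q{\left(Y,A \right)} = - \frac{1}{3}$ ($Q{\left(Y,A \right)} = \left(- \frac{1}{3}\right) 1 = - \frac{1}{3}$)
$g{\left(s \right)} = 1 + 2 s$
$B{\left(k \right)} = 1 + \frac{93}{k}$ ($B{\left(k \right)} = \frac{93}{k} + \frac{k}{k} = \frac{93}{k} + 1 = 1 + \frac{93}{k}$)
$n{\left(F,K \right)} = 110 + K \left(1 + 2 K\right)$ ($n{\left(F,K \right)} = \left(1 + 2 K\right) K + 110 = K \left(1 + 2 K\right) + 110 = 110 + K \left(1 + 2 K\right)$)
$n{\left(-155,113 \right)} + B{\left(Q{\left(-6,13 \right)} \right)} = \left(110 + 113 \left(1 + 2 \cdot 113\right)\right) + \frac{93 - \frac{1}{3}}{- \frac{1}{3}} = \left(110 + 113 \left(1 + 226\right)\right) - 278 = \left(110 + 113 \cdot 227\right) - 278 = \left(110 + 25651\right) - 278 = 25761 - 278 = 25483$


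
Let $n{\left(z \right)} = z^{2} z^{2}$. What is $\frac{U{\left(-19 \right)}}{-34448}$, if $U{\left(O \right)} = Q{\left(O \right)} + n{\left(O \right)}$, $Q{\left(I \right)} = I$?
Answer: $- \frac{65151}{17224} \approx -3.7826$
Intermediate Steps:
$n{\left(z \right)} = z^{4}$
$U{\left(O \right)} = O + O^{4}$
$\frac{U{\left(-19 \right)}}{-34448} = \frac{-19 + \left(-19\right)^{4}}{-34448} = \left(-19 + 130321\right) \left(- \frac{1}{34448}\right) = 130302 \left(- \frac{1}{34448}\right) = - \frac{65151}{17224}$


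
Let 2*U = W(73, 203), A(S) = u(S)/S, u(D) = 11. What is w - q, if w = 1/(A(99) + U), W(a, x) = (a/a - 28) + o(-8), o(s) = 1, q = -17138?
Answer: 1987999/116 ≈ 17138.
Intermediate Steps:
W(a, x) = -26 (W(a, x) = (a/a - 28) + 1 = (1 - 28) + 1 = -27 + 1 = -26)
A(S) = 11/S
U = -13 (U = (½)*(-26) = -13)
w = -9/116 (w = 1/(11/99 - 13) = 1/(11*(1/99) - 13) = 1/(⅑ - 13) = 1/(-116/9) = -9/116 ≈ -0.077586)
w - q = -9/116 - 1*(-17138) = -9/116 + 17138 = 1987999/116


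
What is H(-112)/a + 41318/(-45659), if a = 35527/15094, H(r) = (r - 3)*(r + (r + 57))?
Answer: 13234175343344/1622127293 ≈ 8158.5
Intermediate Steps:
H(r) = (-3 + r)*(57 + 2*r) (H(r) = (-3 + r)*(r + (57 + r)) = (-3 + r)*(57 + 2*r))
a = 35527/15094 (a = 35527*(1/15094) = 35527/15094 ≈ 2.3537)
H(-112)/a + 41318/(-45659) = (-171 + 2*(-112)² + 51*(-112))/(35527/15094) + 41318/(-45659) = (-171 + 2*12544 - 5712)*(15094/35527) + 41318*(-1/45659) = (-171 + 25088 - 5712)*(15094/35527) - 41318/45659 = 19205*(15094/35527) - 41318/45659 = 289880270/35527 - 41318/45659 = 13234175343344/1622127293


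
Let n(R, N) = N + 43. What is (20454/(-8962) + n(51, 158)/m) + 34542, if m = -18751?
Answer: 2902137778044/84023231 ≈ 34540.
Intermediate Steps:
n(R, N) = 43 + N
(20454/(-8962) + n(51, 158)/m) + 34542 = (20454/(-8962) + (43 + 158)/(-18751)) + 34542 = (20454*(-1/8962) + 201*(-1/18751)) + 34542 = (-10227/4481 - 201/18751) + 34542 = -192667158/84023231 + 34542 = 2902137778044/84023231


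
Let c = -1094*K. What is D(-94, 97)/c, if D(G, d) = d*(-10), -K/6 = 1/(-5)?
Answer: 2425/3282 ≈ 0.73888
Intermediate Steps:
K = 6/5 (K = -6/(-5) = -6*(-⅕) = 6/5 ≈ 1.2000)
D(G, d) = -10*d
c = -6564/5 (c = -1094*6/5 = -6564/5 ≈ -1312.8)
D(-94, 97)/c = (-10*97)/(-6564/5) = -970*(-5/6564) = 2425/3282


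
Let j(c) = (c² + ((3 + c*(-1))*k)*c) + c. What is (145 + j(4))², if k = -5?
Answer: 34225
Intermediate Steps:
j(c) = c + c² + c*(-15 + 5*c) (j(c) = (c² + ((3 + c*(-1))*(-5))*c) + c = (c² + ((3 - c)*(-5))*c) + c = (c² + (-15 + 5*c)*c) + c = (c² + c*(-15 + 5*c)) + c = c + c² + c*(-15 + 5*c))
(145 + j(4))² = (145 + 2*4*(-7 + 3*4))² = (145 + 2*4*(-7 + 12))² = (145 + 2*4*5)² = (145 + 40)² = 185² = 34225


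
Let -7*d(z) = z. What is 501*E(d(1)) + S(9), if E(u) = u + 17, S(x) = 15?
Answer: 59223/7 ≈ 8460.4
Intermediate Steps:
d(z) = -z/7
E(u) = 17 + u
501*E(d(1)) + S(9) = 501*(17 - 1/7*1) + 15 = 501*(17 - 1/7) + 15 = 501*(118/7) + 15 = 59118/7 + 15 = 59223/7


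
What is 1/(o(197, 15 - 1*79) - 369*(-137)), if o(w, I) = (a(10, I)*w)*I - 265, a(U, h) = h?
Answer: 1/857200 ≈ 1.1666e-6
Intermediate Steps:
o(w, I) = -265 + w*I² (o(w, I) = (I*w)*I - 265 = w*I² - 265 = -265 + w*I²)
1/(o(197, 15 - 1*79) - 369*(-137)) = 1/((-265 + 197*(15 - 1*79)²) - 369*(-137)) = 1/((-265 + 197*(15 - 79)²) + 50553) = 1/((-265 + 197*(-64)²) + 50553) = 1/((-265 + 197*4096) + 50553) = 1/((-265 + 806912) + 50553) = 1/(806647 + 50553) = 1/857200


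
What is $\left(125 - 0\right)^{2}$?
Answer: $15625$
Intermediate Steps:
$\left(125 - 0\right)^{2} = \left(125 + 0\right)^{2} = 125^{2} = 15625$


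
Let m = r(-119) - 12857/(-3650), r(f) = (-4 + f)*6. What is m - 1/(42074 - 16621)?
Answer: -68235500529/92903450 ≈ -734.48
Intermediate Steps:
r(f) = -24 + 6*f
m = -2680843/3650 (m = (-24 + 6*(-119)) - 12857/(-3650) = (-24 - 714) - 12857*(-1)/3650 = -738 - 1*(-12857/3650) = -738 + 12857/3650 = -2680843/3650 ≈ -734.48)
m - 1/(42074 - 16621) = -2680843/3650 - 1/(42074 - 16621) = -2680843/3650 - 1/25453 = -68235500529/92903450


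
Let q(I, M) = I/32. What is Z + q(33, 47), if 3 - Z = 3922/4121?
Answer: 406105/131872 ≈ 3.0795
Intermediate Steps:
q(I, M) = I/32 (q(I, M) = I*(1/32) = I/32)
Z = 8441/4121 (Z = 3 - 3922/4121 = 8441/4121 ≈ 2.0483)
Z + q(33, 47) = 8441/4121 + (1/32)*33 = 8441/4121 + 33/32 = 406105/131872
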